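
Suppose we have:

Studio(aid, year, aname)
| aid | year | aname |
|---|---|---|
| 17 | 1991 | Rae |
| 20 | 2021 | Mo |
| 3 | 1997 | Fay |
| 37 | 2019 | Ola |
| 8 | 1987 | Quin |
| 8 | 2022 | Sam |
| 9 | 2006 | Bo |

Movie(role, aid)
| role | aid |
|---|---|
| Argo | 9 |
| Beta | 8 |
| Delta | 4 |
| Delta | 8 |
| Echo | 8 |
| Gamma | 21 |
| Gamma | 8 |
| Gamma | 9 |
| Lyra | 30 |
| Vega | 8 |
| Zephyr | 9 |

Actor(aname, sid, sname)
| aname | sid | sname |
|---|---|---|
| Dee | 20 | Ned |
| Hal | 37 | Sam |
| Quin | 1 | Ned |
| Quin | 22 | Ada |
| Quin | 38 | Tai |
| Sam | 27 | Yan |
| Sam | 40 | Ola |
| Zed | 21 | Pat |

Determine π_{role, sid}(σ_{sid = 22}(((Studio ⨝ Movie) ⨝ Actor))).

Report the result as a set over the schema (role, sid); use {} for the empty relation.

Joining Studio and Movie on aid yields {(8, 1987, Quin, Beta), (8, 1987, Quin, Delta), (8, 1987, Quin, Echo), (8, 1987, Quin, Gamma), (8, 1987, Quin, Vega), (8, 2022, Sam, Beta), (8, 2022, Sam, Delta), (8, 2022, Sam, Echo), (8, 2022, Sam, Gamma), (8, 2022, Sam, Vega), (9, 2006, Bo, Argo), (9, 2006, Bo, Gamma), (9, 2006, Bo, Zephyr)}.
Joining (Studio ⨝ Movie) and Actor on aname yields {(8, 1987, Quin, Beta, 1, Ned), (8, 1987, Quin, Beta, 22, Ada), (8, 1987, Quin, Beta, 38, Tai), (8, 1987, Quin, Delta, 1, Ned), (8, 1987, Quin, Delta, 22, Ada), (8, 1987, Quin, Delta, 38, Tai), (8, 1987, Quin, Echo, 1, Ned), (8, 1987, Quin, Echo, 22, Ada), (8, 1987, Quin, Echo, 38, Tai), (8, 1987, Quin, Gamma, 1, Ned), (8, 1987, Quin, Gamma, 22, Ada), (8, 1987, Quin, Gamma, 38, Tai), (8, 1987, Quin, Vega, 1, Ned), (8, 1987, Quin, Vega, 22, Ada), (8, 1987, Quin, Vega, 38, Tai), (8, 2022, Sam, Beta, 27, Yan), (8, 2022, Sam, Beta, 40, Ola), (8, 2022, Sam, Delta, 27, Yan), (8, 2022, Sam, Delta, 40, Ola), (8, 2022, Sam, Echo, 27, Yan), (8, 2022, Sam, Echo, 40, Ola), (8, 2022, Sam, Gamma, 27, Yan), (8, 2022, Sam, Gamma, 40, Ola), (8, 2022, Sam, Vega, 27, Yan), (8, 2022, Sam, Vega, 40, Ola)}.
σ[sid = 22]: keep tuples satisfying sid = 22 → {(8, 1987, Quin, Beta, 22, Ada), (8, 1987, Quin, Delta, 22, Ada), (8, 1987, Quin, Echo, 22, Ada), (8, 1987, Quin, Gamma, 22, Ada), (8, 1987, Quin, Vega, 22, Ada)}
Keep only column(s) role, sid: {(Beta, 22), (Delta, 22), (Echo, 22), (Gamma, 22), (Vega, 22)}

{(Beta, 22), (Delta, 22), (Echo, 22), (Gamma, 22), (Vega, 22)}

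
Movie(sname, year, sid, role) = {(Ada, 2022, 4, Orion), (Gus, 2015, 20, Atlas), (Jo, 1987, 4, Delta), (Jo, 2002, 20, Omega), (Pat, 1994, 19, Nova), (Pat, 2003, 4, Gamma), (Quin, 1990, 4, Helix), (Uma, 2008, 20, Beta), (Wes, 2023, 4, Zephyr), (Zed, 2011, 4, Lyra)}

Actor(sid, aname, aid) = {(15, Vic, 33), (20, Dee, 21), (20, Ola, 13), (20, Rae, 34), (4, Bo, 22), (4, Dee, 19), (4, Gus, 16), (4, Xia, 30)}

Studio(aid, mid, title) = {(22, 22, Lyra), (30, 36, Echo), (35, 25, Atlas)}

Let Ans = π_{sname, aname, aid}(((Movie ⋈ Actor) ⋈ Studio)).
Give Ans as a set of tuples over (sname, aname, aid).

{(Ada, Bo, 22), (Ada, Xia, 30), (Jo, Bo, 22), (Jo, Xia, 30), (Pat, Bo, 22), (Pat, Xia, 30), (Quin, Bo, 22), (Quin, Xia, 30), (Wes, Bo, 22), (Wes, Xia, 30), (Zed, Bo, 22), (Zed, Xia, 30)}

Natural join on sid: {(Ada, 2022, 4, Orion, Bo, 22), (Ada, 2022, 4, Orion, Dee, 19), (Ada, 2022, 4, Orion, Gus, 16), (Ada, 2022, 4, Orion, Xia, 30), (Gus, 2015, 20, Atlas, Dee, 21), (Gus, 2015, 20, Atlas, Ola, 13), (Gus, 2015, 20, Atlas, Rae, 34), (Jo, 1987, 4, Delta, Bo, 22), (Jo, 1987, 4, Delta, Dee, 19), (Jo, 1987, 4, Delta, Gus, 16), (Jo, 1987, 4, Delta, Xia, 30), (Jo, 2002, 20, Omega, Dee, 21), (Jo, 2002, 20, Omega, Ola, 13), (Jo, 2002, 20, Omega, Rae, 34), (Pat, 2003, 4, Gamma, Bo, 22), (Pat, 2003, 4, Gamma, Dee, 19), (Pat, 2003, 4, Gamma, Gus, 16), (Pat, 2003, 4, Gamma, Xia, 30), (Quin, 1990, 4, Helix, Bo, 22), (Quin, 1990, 4, Helix, Dee, 19), (Quin, 1990, 4, Helix, Gus, 16), (Quin, 1990, 4, Helix, Xia, 30), (Uma, 2008, 20, Beta, Dee, 21), (Uma, 2008, 20, Beta, Ola, 13), (Uma, 2008, 20, Beta, Rae, 34), (Wes, 2023, 4, Zephyr, Bo, 22), (Wes, 2023, 4, Zephyr, Dee, 19), (Wes, 2023, 4, Zephyr, Gus, 16), (Wes, 2023, 4, Zephyr, Xia, 30), (Zed, 2011, 4, Lyra, Bo, 22), (Zed, 2011, 4, Lyra, Dee, 19), (Zed, 2011, 4, Lyra, Gus, 16), (Zed, 2011, 4, Lyra, Xia, 30)}
Natural join on aid: {(Ada, 2022, 4, Orion, Bo, 22, 22, Lyra), (Ada, 2022, 4, Orion, Xia, 30, 36, Echo), (Jo, 1987, 4, Delta, Bo, 22, 22, Lyra), (Jo, 1987, 4, Delta, Xia, 30, 36, Echo), (Pat, 2003, 4, Gamma, Bo, 22, 22, Lyra), (Pat, 2003, 4, Gamma, Xia, 30, 36, Echo), (Quin, 1990, 4, Helix, Bo, 22, 22, Lyra), (Quin, 1990, 4, Helix, Xia, 30, 36, Echo), (Wes, 2023, 4, Zephyr, Bo, 22, 22, Lyra), (Wes, 2023, 4, Zephyr, Xia, 30, 36, Echo), (Zed, 2011, 4, Lyra, Bo, 22, 22, Lyra), (Zed, 2011, 4, Lyra, Xia, 30, 36, Echo)}
π[sname, aname, aid]: project onto (sname, aname, aid) → {(Ada, Bo, 22), (Ada, Xia, 30), (Jo, Bo, 22), (Jo, Xia, 30), (Pat, Bo, 22), (Pat, Xia, 30), (Quin, Bo, 22), (Quin, Xia, 30), (Wes, Bo, 22), (Wes, Xia, 30), (Zed, Bo, 22), (Zed, Xia, 30)}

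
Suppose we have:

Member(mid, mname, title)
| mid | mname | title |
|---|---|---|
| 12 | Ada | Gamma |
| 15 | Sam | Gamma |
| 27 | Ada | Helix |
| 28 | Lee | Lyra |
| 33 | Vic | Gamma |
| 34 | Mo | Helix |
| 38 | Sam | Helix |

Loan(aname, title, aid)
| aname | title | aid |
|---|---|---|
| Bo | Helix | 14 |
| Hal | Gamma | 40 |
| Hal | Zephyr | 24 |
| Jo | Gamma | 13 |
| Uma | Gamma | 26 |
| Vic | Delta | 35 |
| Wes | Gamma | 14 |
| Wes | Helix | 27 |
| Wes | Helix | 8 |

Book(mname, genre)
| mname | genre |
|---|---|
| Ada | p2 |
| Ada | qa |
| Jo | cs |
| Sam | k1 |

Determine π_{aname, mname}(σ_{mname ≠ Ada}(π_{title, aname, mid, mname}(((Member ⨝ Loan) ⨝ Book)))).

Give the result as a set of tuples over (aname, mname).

{(Bo, Sam), (Hal, Sam), (Jo, Sam), (Uma, Sam), (Wes, Sam)}

Natural join on title: {(12, Ada, Gamma, Hal, 40), (12, Ada, Gamma, Jo, 13), (12, Ada, Gamma, Uma, 26), (12, Ada, Gamma, Wes, 14), (15, Sam, Gamma, Hal, 40), (15, Sam, Gamma, Jo, 13), (15, Sam, Gamma, Uma, 26), (15, Sam, Gamma, Wes, 14), (27, Ada, Helix, Bo, 14), (27, Ada, Helix, Wes, 27), (27, Ada, Helix, Wes, 8), (33, Vic, Gamma, Hal, 40), (33, Vic, Gamma, Jo, 13), (33, Vic, Gamma, Uma, 26), (33, Vic, Gamma, Wes, 14), (34, Mo, Helix, Bo, 14), (34, Mo, Helix, Wes, 27), (34, Mo, Helix, Wes, 8), (38, Sam, Helix, Bo, 14), (38, Sam, Helix, Wes, 27), (38, Sam, Helix, Wes, 8)}
Natural join on mname: {(12, Ada, Gamma, Hal, 40, p2), (12, Ada, Gamma, Hal, 40, qa), (12, Ada, Gamma, Jo, 13, p2), (12, Ada, Gamma, Jo, 13, qa), (12, Ada, Gamma, Uma, 26, p2), (12, Ada, Gamma, Uma, 26, qa), (12, Ada, Gamma, Wes, 14, p2), (12, Ada, Gamma, Wes, 14, qa), (15, Sam, Gamma, Hal, 40, k1), (15, Sam, Gamma, Jo, 13, k1), (15, Sam, Gamma, Uma, 26, k1), (15, Sam, Gamma, Wes, 14, k1), (27, Ada, Helix, Bo, 14, p2), (27, Ada, Helix, Bo, 14, qa), (27, Ada, Helix, Wes, 27, p2), (27, Ada, Helix, Wes, 27, qa), (27, Ada, Helix, Wes, 8, p2), (27, Ada, Helix, Wes, 8, qa), (38, Sam, Helix, Bo, 14, k1), (38, Sam, Helix, Wes, 27, k1), (38, Sam, Helix, Wes, 8, k1)}
Projecting to title, aname, mid, mname (9 duplicate(s) eliminated): {(Gamma, Hal, 12, Ada), (Gamma, Hal, 15, Sam), (Gamma, Jo, 12, Ada), (Gamma, Jo, 15, Sam), (Gamma, Uma, 12, Ada), (Gamma, Uma, 15, Sam), (Gamma, Wes, 12, Ada), (Gamma, Wes, 15, Sam), (Helix, Bo, 27, Ada), (Helix, Bo, 38, Sam), (Helix, Wes, 27, Ada), (Helix, Wes, 38, Sam)}
σ[mname ≠ Ada]: keep tuples satisfying mname ≠ Ada → {(Gamma, Hal, 15, Sam), (Gamma, Jo, 15, Sam), (Gamma, Uma, 15, Sam), (Gamma, Wes, 15, Sam), (Helix, Bo, 38, Sam), (Helix, Wes, 38, Sam)}
Projecting to aname, mname (1 duplicate(s) eliminated): {(Bo, Sam), (Hal, Sam), (Jo, Sam), (Uma, Sam), (Wes, Sam)}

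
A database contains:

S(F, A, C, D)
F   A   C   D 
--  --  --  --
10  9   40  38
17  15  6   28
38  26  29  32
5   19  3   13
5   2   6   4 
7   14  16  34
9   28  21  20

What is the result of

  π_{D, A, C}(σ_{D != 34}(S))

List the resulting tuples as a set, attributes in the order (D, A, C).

Apply σ_{D != 34}; surviving tuples: {(10, 9, 40, 38), (17, 15, 6, 28), (38, 26, 29, 32), (5, 19, 3, 13), (5, 2, 6, 4), (9, 28, 21, 20)}
π[D, A, C]: project onto (D, A, C) → {(13, 19, 3), (20, 28, 21), (28, 15, 6), (32, 26, 29), (38, 9, 40), (4, 2, 6)}

{(13, 19, 3), (20, 28, 21), (28, 15, 6), (32, 26, 29), (38, 9, 40), (4, 2, 6)}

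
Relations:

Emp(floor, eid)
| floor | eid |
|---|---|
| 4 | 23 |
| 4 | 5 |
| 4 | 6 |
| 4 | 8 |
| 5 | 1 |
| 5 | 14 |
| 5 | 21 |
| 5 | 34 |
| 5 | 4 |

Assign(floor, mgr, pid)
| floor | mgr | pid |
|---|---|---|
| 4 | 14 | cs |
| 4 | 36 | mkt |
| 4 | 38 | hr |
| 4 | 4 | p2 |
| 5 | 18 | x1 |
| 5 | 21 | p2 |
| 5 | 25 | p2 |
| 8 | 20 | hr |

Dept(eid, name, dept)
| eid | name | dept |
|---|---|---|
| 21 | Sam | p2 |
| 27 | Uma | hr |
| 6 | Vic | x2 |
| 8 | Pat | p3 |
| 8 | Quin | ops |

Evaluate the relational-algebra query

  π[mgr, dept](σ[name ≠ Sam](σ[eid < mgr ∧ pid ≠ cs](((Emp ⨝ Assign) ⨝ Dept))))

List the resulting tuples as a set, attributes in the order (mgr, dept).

{(36, ops), (36, p3), (36, x2), (38, ops), (38, p3), (38, x2)}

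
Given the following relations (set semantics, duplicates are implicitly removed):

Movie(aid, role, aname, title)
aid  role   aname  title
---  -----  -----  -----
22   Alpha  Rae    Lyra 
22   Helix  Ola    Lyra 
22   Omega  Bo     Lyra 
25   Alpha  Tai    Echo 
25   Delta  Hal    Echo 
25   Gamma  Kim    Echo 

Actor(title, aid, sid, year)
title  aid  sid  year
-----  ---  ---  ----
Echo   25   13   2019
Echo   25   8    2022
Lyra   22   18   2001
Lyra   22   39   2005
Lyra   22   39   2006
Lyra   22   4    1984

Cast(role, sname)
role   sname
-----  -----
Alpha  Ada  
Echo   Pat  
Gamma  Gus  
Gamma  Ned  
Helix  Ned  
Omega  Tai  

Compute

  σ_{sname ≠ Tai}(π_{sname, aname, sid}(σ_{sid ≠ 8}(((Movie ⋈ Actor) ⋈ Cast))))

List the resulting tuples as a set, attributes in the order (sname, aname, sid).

Movie ⋈ Actor (natural join on aid, title): {(22, Alpha, Rae, Lyra, 18, 2001), (22, Alpha, Rae, Lyra, 39, 2005), (22, Alpha, Rae, Lyra, 39, 2006), (22, Alpha, Rae, Lyra, 4, 1984), (22, Helix, Ola, Lyra, 18, 2001), (22, Helix, Ola, Lyra, 39, 2005), (22, Helix, Ola, Lyra, 39, 2006), (22, Helix, Ola, Lyra, 4, 1984), (22, Omega, Bo, Lyra, 18, 2001), (22, Omega, Bo, Lyra, 39, 2005), (22, Omega, Bo, Lyra, 39, 2006), (22, Omega, Bo, Lyra, 4, 1984), (25, Alpha, Tai, Echo, 13, 2019), (25, Alpha, Tai, Echo, 8, 2022), (25, Delta, Hal, Echo, 13, 2019), (25, Delta, Hal, Echo, 8, 2022), (25, Gamma, Kim, Echo, 13, 2019), (25, Gamma, Kim, Echo, 8, 2022)}
(Movie ⋈ Actor) ⋈ Cast (natural join on role): {(22, Alpha, Rae, Lyra, 18, 2001, Ada), (22, Alpha, Rae, Lyra, 39, 2005, Ada), (22, Alpha, Rae, Lyra, 39, 2006, Ada), (22, Alpha, Rae, Lyra, 4, 1984, Ada), (22, Helix, Ola, Lyra, 18, 2001, Ned), (22, Helix, Ola, Lyra, 39, 2005, Ned), (22, Helix, Ola, Lyra, 39, 2006, Ned), (22, Helix, Ola, Lyra, 4, 1984, Ned), (22, Omega, Bo, Lyra, 18, 2001, Tai), (22, Omega, Bo, Lyra, 39, 2005, Tai), (22, Omega, Bo, Lyra, 39, 2006, Tai), (22, Omega, Bo, Lyra, 4, 1984, Tai), (25, Alpha, Tai, Echo, 13, 2019, Ada), (25, Alpha, Tai, Echo, 8, 2022, Ada), (25, Gamma, Kim, Echo, 13, 2019, Gus), (25, Gamma, Kim, Echo, 13, 2019, Ned), (25, Gamma, Kim, Echo, 8, 2022, Gus), (25, Gamma, Kim, Echo, 8, 2022, Ned)}
Apply σ_{sid ≠ 8}; surviving tuples: {(22, Alpha, Rae, Lyra, 18, 2001, Ada), (22, Alpha, Rae, Lyra, 39, 2005, Ada), (22, Alpha, Rae, Lyra, 39, 2006, Ada), (22, Alpha, Rae, Lyra, 4, 1984, Ada), (22, Helix, Ola, Lyra, 18, 2001, Ned), (22, Helix, Ola, Lyra, 39, 2005, Ned), (22, Helix, Ola, Lyra, 39, 2006, Ned), (22, Helix, Ola, Lyra, 4, 1984, Ned), (22, Omega, Bo, Lyra, 18, 2001, Tai), (22, Omega, Bo, Lyra, 39, 2005, Tai), (22, Omega, Bo, Lyra, 39, 2006, Tai), (22, Omega, Bo, Lyra, 4, 1984, Tai), (25, Alpha, Tai, Echo, 13, 2019, Ada), (25, Gamma, Kim, Echo, 13, 2019, Gus), (25, Gamma, Kim, Echo, 13, 2019, Ned)}
π[sname, aname, sid]: project onto (sname, aname, sid) (3 duplicate(s) eliminated) → {(Ada, Rae, 18), (Ada, Rae, 39), (Ada, Rae, 4), (Ada, Tai, 13), (Gus, Kim, 13), (Ned, Kim, 13), (Ned, Ola, 18), (Ned, Ola, 39), (Ned, Ola, 4), (Tai, Bo, 18), (Tai, Bo, 39), (Tai, Bo, 4)}
Apply σ_{sname ≠ Tai}; surviving tuples: {(Ada, Rae, 18), (Ada, Rae, 39), (Ada, Rae, 4), (Ada, Tai, 13), (Gus, Kim, 13), (Ned, Kim, 13), (Ned, Ola, 18), (Ned, Ola, 39), (Ned, Ola, 4)}

{(Ada, Rae, 18), (Ada, Rae, 39), (Ada, Rae, 4), (Ada, Tai, 13), (Gus, Kim, 13), (Ned, Kim, 13), (Ned, Ola, 18), (Ned, Ola, 39), (Ned, Ola, 4)}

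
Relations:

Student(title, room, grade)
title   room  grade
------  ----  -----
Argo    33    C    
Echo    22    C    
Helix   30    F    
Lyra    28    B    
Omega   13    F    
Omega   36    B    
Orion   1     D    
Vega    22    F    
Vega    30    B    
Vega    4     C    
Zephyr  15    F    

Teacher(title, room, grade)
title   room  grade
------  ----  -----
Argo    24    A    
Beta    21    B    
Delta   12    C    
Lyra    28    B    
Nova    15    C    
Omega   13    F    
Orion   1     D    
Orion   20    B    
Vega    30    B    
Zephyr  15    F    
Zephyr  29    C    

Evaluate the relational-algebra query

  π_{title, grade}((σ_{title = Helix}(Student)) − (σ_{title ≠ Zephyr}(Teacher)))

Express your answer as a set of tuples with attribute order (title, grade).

Selection title = Helix: {(Helix, 30, F)}
Selection title ≠ Zephyr: {(Argo, 24, A), (Beta, 21, B), (Delta, 12, C), (Lyra, 28, B), (Nova, 15, C), (Omega, 13, F), (Orion, 1, D), (Orion, 20, B), (Vega, 30, B)}
Taking the difference: {(Helix, 30, F)}
π[title, grade]: project onto (title, grade) → {(Helix, F)}

{(Helix, F)}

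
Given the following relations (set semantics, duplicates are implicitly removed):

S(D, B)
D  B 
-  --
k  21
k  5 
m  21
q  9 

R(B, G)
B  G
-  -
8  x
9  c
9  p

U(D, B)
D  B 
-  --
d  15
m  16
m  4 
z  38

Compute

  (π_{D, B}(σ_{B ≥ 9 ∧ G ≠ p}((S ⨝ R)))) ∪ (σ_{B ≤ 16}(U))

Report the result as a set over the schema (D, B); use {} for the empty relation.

{(d, 15), (m, 16), (m, 4), (q, 9)}

Joining S and R on B yields {(q, 9, c), (q, 9, p)}.
Filtering on B ≥ 9 ∧ G ≠ p leaves {(q, 9, c)}.
Keep only column(s) D, B: {(q, 9)}
Filtering on B ≤ 16 leaves {(d, 15), (m, 16), (m, 4)}.
Union: {(q, 9)} with {(d, 15), (m, 16), (m, 4)} → {(d, 15), (m, 16), (m, 4), (q, 9)}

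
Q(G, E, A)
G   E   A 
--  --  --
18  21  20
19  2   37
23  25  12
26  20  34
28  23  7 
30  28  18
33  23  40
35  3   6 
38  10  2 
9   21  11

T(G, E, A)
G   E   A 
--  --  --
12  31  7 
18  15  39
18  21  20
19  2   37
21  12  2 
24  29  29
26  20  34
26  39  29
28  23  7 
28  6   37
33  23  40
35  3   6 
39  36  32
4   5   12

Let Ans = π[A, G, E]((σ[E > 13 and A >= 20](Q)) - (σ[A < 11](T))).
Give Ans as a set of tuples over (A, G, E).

Apply σ_{E > 13 and A >= 20}; surviving tuples: {(18, 21, 20), (26, 20, 34), (33, 23, 40)}
Apply σ_{A < 11}; surviving tuples: {(12, 31, 7), (21, 12, 2), (28, 23, 7), (35, 3, 6)}
Taking the difference: {(18, 21, 20), (26, 20, 34), (33, 23, 40)}
Projecting to A, G, E: {(20, 18, 21), (34, 26, 20), (40, 33, 23)}

{(20, 18, 21), (34, 26, 20), (40, 33, 23)}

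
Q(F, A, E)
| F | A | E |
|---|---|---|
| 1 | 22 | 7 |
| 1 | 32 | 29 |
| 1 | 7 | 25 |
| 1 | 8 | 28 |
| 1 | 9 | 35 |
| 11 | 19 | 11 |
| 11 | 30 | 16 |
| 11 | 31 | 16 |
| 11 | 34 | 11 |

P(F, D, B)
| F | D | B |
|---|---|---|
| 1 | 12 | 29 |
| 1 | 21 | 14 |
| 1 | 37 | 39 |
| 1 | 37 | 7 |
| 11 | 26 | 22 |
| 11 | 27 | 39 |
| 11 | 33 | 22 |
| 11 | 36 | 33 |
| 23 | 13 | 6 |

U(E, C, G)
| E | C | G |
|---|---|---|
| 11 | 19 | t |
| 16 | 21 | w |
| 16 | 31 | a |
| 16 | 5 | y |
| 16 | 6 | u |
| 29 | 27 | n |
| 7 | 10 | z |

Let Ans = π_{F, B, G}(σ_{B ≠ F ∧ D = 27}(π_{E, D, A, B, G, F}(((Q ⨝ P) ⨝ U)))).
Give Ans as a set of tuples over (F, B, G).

Q ⋈ P (natural join on F): {(1, 22, 7, 12, 29), (1, 22, 7, 21, 14), (1, 22, 7, 37, 39), (1, 22, 7, 37, 7), (1, 32, 29, 12, 29), (1, 32, 29, 21, 14), (1, 32, 29, 37, 39), (1, 32, 29, 37, 7), (1, 7, 25, 12, 29), (1, 7, 25, 21, 14), (1, 7, 25, 37, 39), (1, 7, 25, 37, 7), (1, 8, 28, 12, 29), (1, 8, 28, 21, 14), (1, 8, 28, 37, 39), (1, 8, 28, 37, 7), (1, 9, 35, 12, 29), (1, 9, 35, 21, 14), (1, 9, 35, 37, 39), (1, 9, 35, 37, 7), (11, 19, 11, 26, 22), (11, 19, 11, 27, 39), (11, 19, 11, 33, 22), (11, 19, 11, 36, 33), (11, 30, 16, 26, 22), (11, 30, 16, 27, 39), (11, 30, 16, 33, 22), (11, 30, 16, 36, 33), (11, 31, 16, 26, 22), (11, 31, 16, 27, 39), (11, 31, 16, 33, 22), (11, 31, 16, 36, 33), (11, 34, 11, 26, 22), (11, 34, 11, 27, 39), (11, 34, 11, 33, 22), (11, 34, 11, 36, 33)}
(Q ⨝ P) ⋈ U (natural join on E): {(1, 22, 7, 12, 29, 10, z), (1, 22, 7, 21, 14, 10, z), (1, 22, 7, 37, 39, 10, z), (1, 22, 7, 37, 7, 10, z), (1, 32, 29, 12, 29, 27, n), (1, 32, 29, 21, 14, 27, n), (1, 32, 29, 37, 39, 27, n), (1, 32, 29, 37, 7, 27, n), (11, 19, 11, 26, 22, 19, t), (11, 19, 11, 27, 39, 19, t), (11, 19, 11, 33, 22, 19, t), (11, 19, 11, 36, 33, 19, t), (11, 30, 16, 26, 22, 21, w), (11, 30, 16, 26, 22, 31, a), (11, 30, 16, 26, 22, 5, y), (11, 30, 16, 26, 22, 6, u), (11, 30, 16, 27, 39, 21, w), (11, 30, 16, 27, 39, 31, a), (11, 30, 16, 27, 39, 5, y), (11, 30, 16, 27, 39, 6, u), (11, 30, 16, 33, 22, 21, w), (11, 30, 16, 33, 22, 31, a), (11, 30, 16, 33, 22, 5, y), (11, 30, 16, 33, 22, 6, u), (11, 30, 16, 36, 33, 21, w), (11, 30, 16, 36, 33, 31, a), (11, 30, 16, 36, 33, 5, y), (11, 30, 16, 36, 33, 6, u), (11, 31, 16, 26, 22, 21, w), (11, 31, 16, 26, 22, 31, a), (11, 31, 16, 26, 22, 5, y), (11, 31, 16, 26, 22, 6, u), (11, 31, 16, 27, 39, 21, w), (11, 31, 16, 27, 39, 31, a), (11, 31, 16, 27, 39, 5, y), (11, 31, 16, 27, 39, 6, u), (11, 31, 16, 33, 22, 21, w), (11, 31, 16, 33, 22, 31, a), (11, 31, 16, 33, 22, 5, y), (11, 31, 16, 33, 22, 6, u), (11, 31, 16, 36, 33, 21, w), (11, 31, 16, 36, 33, 31, a), (11, 31, 16, 36, 33, 5, y), (11, 31, 16, 36, 33, 6, u), (11, 34, 11, 26, 22, 19, t), (11, 34, 11, 27, 39, 19, t), (11, 34, 11, 33, 22, 19, t), (11, 34, 11, 36, 33, 19, t)}
π_{E, D, A, B, G, F} gives {(11, 26, 19, 22, t, 11), (11, 26, 34, 22, t, 11), (11, 27, 19, 39, t, 11), (11, 27, 34, 39, t, 11), (11, 33, 19, 22, t, 11), (11, 33, 34, 22, t, 11), (11, 36, 19, 33, t, 11), (11, 36, 34, 33, t, 11), (16, 26, 30, 22, a, 11), (16, 26, 30, 22, u, 11), (16, 26, 30, 22, w, 11), (16, 26, 30, 22, y, 11), (16, 26, 31, 22, a, 11), (16, 26, 31, 22, u, 11), (16, 26, 31, 22, w, 11), (16, 26, 31, 22, y, 11), (16, 27, 30, 39, a, 11), (16, 27, 30, 39, u, 11), (16, 27, 30, 39, w, 11), (16, 27, 30, 39, y, 11), (16, 27, 31, 39, a, 11), (16, 27, 31, 39, u, 11), (16, 27, 31, 39, w, 11), (16, 27, 31, 39, y, 11), (16, 33, 30, 22, a, 11), (16, 33, 30, 22, u, 11), (16, 33, 30, 22, w, 11), (16, 33, 30, 22, y, 11), (16, 33, 31, 22, a, 11), (16, 33, 31, 22, u, 11), (16, 33, 31, 22, w, 11), (16, 33, 31, 22, y, 11), (16, 36, 30, 33, a, 11), (16, 36, 30, 33, u, 11), (16, 36, 30, 33, w, 11), (16, 36, 30, 33, y, 11), (16, 36, 31, 33, a, 11), (16, 36, 31, 33, u, 11), (16, 36, 31, 33, w, 11), (16, 36, 31, 33, y, 11), (29, 12, 32, 29, n, 1), (29, 21, 32, 14, n, 1), (29, 37, 32, 39, n, 1), (29, 37, 32, 7, n, 1), (7, 12, 22, 29, z, 1), (7, 21, 22, 14, z, 1), (7, 37, 22, 39, z, 1), (7, 37, 22, 7, z, 1)}.
Apply σ_{B ≠ F ∧ D = 27}; surviving tuples: {(11, 27, 19, 39, t, 11), (11, 27, 34, 39, t, 11), (16, 27, 30, 39, a, 11), (16, 27, 30, 39, u, 11), (16, 27, 30, 39, w, 11), (16, 27, 30, 39, y, 11), (16, 27, 31, 39, a, 11), (16, 27, 31, 39, u, 11), (16, 27, 31, 39, w, 11), (16, 27, 31, 39, y, 11)}
π_{F, B, G} gives {(11, 39, a), (11, 39, t), (11, 39, u), (11, 39, w), (11, 39, y)} (5 duplicate(s) eliminated).

{(11, 39, a), (11, 39, t), (11, 39, u), (11, 39, w), (11, 39, y)}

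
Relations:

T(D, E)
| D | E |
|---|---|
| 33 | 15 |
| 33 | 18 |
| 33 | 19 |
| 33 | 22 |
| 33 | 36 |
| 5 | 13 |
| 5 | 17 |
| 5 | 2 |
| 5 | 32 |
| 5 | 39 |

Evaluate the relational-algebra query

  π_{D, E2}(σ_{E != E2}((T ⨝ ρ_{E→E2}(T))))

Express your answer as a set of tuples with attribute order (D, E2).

{(33, 15), (33, 18), (33, 19), (33, 22), (33, 36), (5, 13), (5, 17), (5, 2), (5, 32), (5, 39)}

ρ[E→E2]: schema becomes (D, E2); tuples unchanged.
Joining T and ρ_{E→E2}(T) on D yields {(33, 15, 15), (33, 15, 18), (33, 15, 19), (33, 15, 22), (33, 15, 36), (33, 18, 15), (33, 18, 18), (33, 18, 19), (33, 18, 22), (33, 18, 36), (33, 19, 15), (33, 19, 18), (33, 19, 19), (33, 19, 22), (33, 19, 36), (33, 22, 15), (33, 22, 18), (33, 22, 19), (33, 22, 22), (33, 22, 36), (33, 36, 15), (33, 36, 18), (33, 36, 19), (33, 36, 22), (33, 36, 36), (5, 13, 13), (5, 13, 17), (5, 13, 2), (5, 13, 32), (5, 13, 39), (5, 17, 13), (5, 17, 17), (5, 17, 2), (5, 17, 32), (5, 17, 39), (5, 2, 13), (5, 2, 17), (5, 2, 2), (5, 2, 32), (5, 2, 39), (5, 32, 13), (5, 32, 17), (5, 32, 2), (5, 32, 32), (5, 32, 39), (5, 39, 13), (5, 39, 17), (5, 39, 2), (5, 39, 32), (5, 39, 39)}.
Selection E != E2: {(33, 15, 18), (33, 15, 19), (33, 15, 22), (33, 15, 36), (33, 18, 15), (33, 18, 19), (33, 18, 22), (33, 18, 36), (33, 19, 15), (33, 19, 18), (33, 19, 22), (33, 19, 36), (33, 22, 15), (33, 22, 18), (33, 22, 19), (33, 22, 36), (33, 36, 15), (33, 36, 18), (33, 36, 19), (33, 36, 22), (5, 13, 17), (5, 13, 2), (5, 13, 32), (5, 13, 39), (5, 17, 13), (5, 17, 2), (5, 17, 32), (5, 17, 39), (5, 2, 13), (5, 2, 17), (5, 2, 32), (5, 2, 39), (5, 32, 13), (5, 32, 17), (5, 32, 2), (5, 32, 39), (5, 39, 13), (5, 39, 17), (5, 39, 2), (5, 39, 32)}
Keep only column(s) D, E2 (30 duplicate(s) eliminated): {(33, 15), (33, 18), (33, 19), (33, 22), (33, 36), (5, 13), (5, 17), (5, 2), (5, 32), (5, 39)}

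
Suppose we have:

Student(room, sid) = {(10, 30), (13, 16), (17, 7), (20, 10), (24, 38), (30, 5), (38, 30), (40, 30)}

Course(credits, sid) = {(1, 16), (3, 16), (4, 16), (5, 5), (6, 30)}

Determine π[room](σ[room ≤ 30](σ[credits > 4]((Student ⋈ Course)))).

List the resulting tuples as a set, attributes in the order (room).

{10, 30}

Natural join on sid: {(10, 30, 6), (13, 16, 1), (13, 16, 3), (13, 16, 4), (30, 5, 5), (38, 30, 6), (40, 30, 6)}
σ[credits > 4]: keep tuples satisfying credits > 4 → {(10, 30, 6), (30, 5, 5), (38, 30, 6), (40, 30, 6)}
σ[room ≤ 30]: keep tuples satisfying room ≤ 30 → {(10, 30, 6), (30, 5, 5)}
π[room]: project onto (room) → {10, 30}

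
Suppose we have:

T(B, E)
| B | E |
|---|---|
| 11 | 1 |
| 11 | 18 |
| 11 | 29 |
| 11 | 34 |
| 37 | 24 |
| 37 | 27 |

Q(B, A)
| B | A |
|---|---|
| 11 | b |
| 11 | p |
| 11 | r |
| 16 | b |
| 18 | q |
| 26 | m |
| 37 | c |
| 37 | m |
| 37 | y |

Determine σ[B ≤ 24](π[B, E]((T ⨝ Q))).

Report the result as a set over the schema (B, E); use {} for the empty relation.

{(11, 1), (11, 18), (11, 29), (11, 34)}

Natural join on B: {(11, 1, b), (11, 1, p), (11, 1, r), (11, 18, b), (11, 18, p), (11, 18, r), (11, 29, b), (11, 29, p), (11, 29, r), (11, 34, b), (11, 34, p), (11, 34, r), (37, 24, c), (37, 24, m), (37, 24, y), (37, 27, c), (37, 27, m), (37, 27, y)}
π_{B, E} gives {(11, 1), (11, 18), (11, 29), (11, 34), (37, 24), (37, 27)} (12 duplicate(s) eliminated).
σ[B ≤ 24]: keep tuples satisfying B ≤ 24 → {(11, 1), (11, 18), (11, 29), (11, 34)}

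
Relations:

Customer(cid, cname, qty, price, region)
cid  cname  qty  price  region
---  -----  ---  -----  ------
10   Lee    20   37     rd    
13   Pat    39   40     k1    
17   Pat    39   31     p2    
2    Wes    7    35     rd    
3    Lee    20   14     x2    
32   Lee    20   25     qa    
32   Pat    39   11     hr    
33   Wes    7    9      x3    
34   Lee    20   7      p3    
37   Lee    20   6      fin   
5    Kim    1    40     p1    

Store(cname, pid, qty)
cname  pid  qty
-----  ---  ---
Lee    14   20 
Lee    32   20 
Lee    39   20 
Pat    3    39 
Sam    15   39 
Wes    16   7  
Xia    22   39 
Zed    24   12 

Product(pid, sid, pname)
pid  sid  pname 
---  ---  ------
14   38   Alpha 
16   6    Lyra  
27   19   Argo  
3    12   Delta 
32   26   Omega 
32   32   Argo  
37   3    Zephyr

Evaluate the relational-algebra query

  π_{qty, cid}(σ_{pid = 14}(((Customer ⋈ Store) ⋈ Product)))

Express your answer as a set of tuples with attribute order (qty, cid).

Customer ⋈ Store (natural join on cname, qty): {(10, Lee, 20, 37, rd, 14), (10, Lee, 20, 37, rd, 32), (10, Lee, 20, 37, rd, 39), (13, Pat, 39, 40, k1, 3), (17, Pat, 39, 31, p2, 3), (2, Wes, 7, 35, rd, 16), (3, Lee, 20, 14, x2, 14), (3, Lee, 20, 14, x2, 32), (3, Lee, 20, 14, x2, 39), (32, Lee, 20, 25, qa, 14), (32, Lee, 20, 25, qa, 32), (32, Lee, 20, 25, qa, 39), (32, Pat, 39, 11, hr, 3), (33, Wes, 7, 9, x3, 16), (34, Lee, 20, 7, p3, 14), (34, Lee, 20, 7, p3, 32), (34, Lee, 20, 7, p3, 39), (37, Lee, 20, 6, fin, 14), (37, Lee, 20, 6, fin, 32), (37, Lee, 20, 6, fin, 39)}
(Customer ⋈ Store) ⋈ Product (natural join on pid): {(10, Lee, 20, 37, rd, 14, 38, Alpha), (10, Lee, 20, 37, rd, 32, 26, Omega), (10, Lee, 20, 37, rd, 32, 32, Argo), (13, Pat, 39, 40, k1, 3, 12, Delta), (17, Pat, 39, 31, p2, 3, 12, Delta), (2, Wes, 7, 35, rd, 16, 6, Lyra), (3, Lee, 20, 14, x2, 14, 38, Alpha), (3, Lee, 20, 14, x2, 32, 26, Omega), (3, Lee, 20, 14, x2, 32, 32, Argo), (32, Lee, 20, 25, qa, 14, 38, Alpha), (32, Lee, 20, 25, qa, 32, 26, Omega), (32, Lee, 20, 25, qa, 32, 32, Argo), (32, Pat, 39, 11, hr, 3, 12, Delta), (33, Wes, 7, 9, x3, 16, 6, Lyra), (34, Lee, 20, 7, p3, 14, 38, Alpha), (34, Lee, 20, 7, p3, 32, 26, Omega), (34, Lee, 20, 7, p3, 32, 32, Argo), (37, Lee, 20, 6, fin, 14, 38, Alpha), (37, Lee, 20, 6, fin, 32, 26, Omega), (37, Lee, 20, 6, fin, 32, 32, Argo)}
Filtering on pid = 14 leaves {(10, Lee, 20, 37, rd, 14, 38, Alpha), (3, Lee, 20, 14, x2, 14, 38, Alpha), (32, Lee, 20, 25, qa, 14, 38, Alpha), (34, Lee, 20, 7, p3, 14, 38, Alpha), (37, Lee, 20, 6, fin, 14, 38, Alpha)}.
Keep only column(s) qty, cid: {(20, 10), (20, 3), (20, 32), (20, 34), (20, 37)}

{(20, 10), (20, 3), (20, 32), (20, 34), (20, 37)}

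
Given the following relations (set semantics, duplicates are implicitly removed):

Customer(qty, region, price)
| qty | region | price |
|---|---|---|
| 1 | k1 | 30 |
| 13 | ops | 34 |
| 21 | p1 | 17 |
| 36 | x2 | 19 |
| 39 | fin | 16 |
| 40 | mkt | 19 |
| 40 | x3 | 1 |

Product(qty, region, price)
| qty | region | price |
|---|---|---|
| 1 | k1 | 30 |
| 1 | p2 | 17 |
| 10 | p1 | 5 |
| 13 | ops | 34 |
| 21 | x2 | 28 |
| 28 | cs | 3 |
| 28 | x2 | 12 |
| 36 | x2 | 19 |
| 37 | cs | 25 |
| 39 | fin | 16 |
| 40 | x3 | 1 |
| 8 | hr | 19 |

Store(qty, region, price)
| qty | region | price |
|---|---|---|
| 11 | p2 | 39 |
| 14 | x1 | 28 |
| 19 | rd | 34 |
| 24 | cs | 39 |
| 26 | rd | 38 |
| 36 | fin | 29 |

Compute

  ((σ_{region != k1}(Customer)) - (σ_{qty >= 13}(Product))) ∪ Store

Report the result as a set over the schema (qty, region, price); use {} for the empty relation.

σ[region != k1]: keep tuples satisfying region != k1 → {(13, ops, 34), (21, p1, 17), (36, x2, 19), (39, fin, 16), (40, mkt, 19), (40, x3, 1)}
σ[qty >= 13]: keep tuples satisfying qty >= 13 → {(13, ops, 34), (21, x2, 28), (28, cs, 3), (28, x2, 12), (36, x2, 19), (37, cs, 25), (39, fin, 16), (40, x3, 1)}
Set difference of the two operands is {(21, p1, 17), (40, mkt, 19)}.
Set union of the two operands is {(11, p2, 39), (14, x1, 28), (19, rd, 34), (21, p1, 17), (24, cs, 39), (26, rd, 38), (36, fin, 29), (40, mkt, 19)}.

{(11, p2, 39), (14, x1, 28), (19, rd, 34), (21, p1, 17), (24, cs, 39), (26, rd, 38), (36, fin, 29), (40, mkt, 19)}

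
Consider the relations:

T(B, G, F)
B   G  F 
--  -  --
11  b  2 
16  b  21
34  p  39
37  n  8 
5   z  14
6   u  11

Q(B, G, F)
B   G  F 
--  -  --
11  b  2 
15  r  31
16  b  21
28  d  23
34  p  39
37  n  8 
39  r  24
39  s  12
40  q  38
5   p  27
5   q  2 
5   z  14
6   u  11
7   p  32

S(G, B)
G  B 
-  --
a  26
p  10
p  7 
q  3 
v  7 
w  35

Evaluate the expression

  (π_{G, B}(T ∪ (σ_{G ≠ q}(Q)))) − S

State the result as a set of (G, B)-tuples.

{(b, 11), (b, 16), (d, 28), (n, 37), (p, 34), (p, 5), (r, 15), (r, 39), (s, 39), (u, 6), (z, 5)}

Selection G ≠ q: {(11, b, 2), (15, r, 31), (16, b, 21), (28, d, 23), (34, p, 39), (37, n, 8), (39, r, 24), (39, s, 12), (5, p, 27), (5, z, 14), (6, u, 11), (7, p, 32)}
Taking the union: {(11, b, 2), (15, r, 31), (16, b, 21), (28, d, 23), (34, p, 39), (37, n, 8), (39, r, 24), (39, s, 12), (5, p, 27), (5, z, 14), (6, u, 11), (7, p, 32)}
π[G, B]: project onto (G, B) → {(b, 11), (b, 16), (d, 28), (n, 37), (p, 34), (p, 5), (p, 7), (r, 15), (r, 39), (s, 39), (u, 6), (z, 5)}
Taking the difference: {(b, 11), (b, 16), (d, 28), (n, 37), (p, 34), (p, 5), (r, 15), (r, 39), (s, 39), (u, 6), (z, 5)}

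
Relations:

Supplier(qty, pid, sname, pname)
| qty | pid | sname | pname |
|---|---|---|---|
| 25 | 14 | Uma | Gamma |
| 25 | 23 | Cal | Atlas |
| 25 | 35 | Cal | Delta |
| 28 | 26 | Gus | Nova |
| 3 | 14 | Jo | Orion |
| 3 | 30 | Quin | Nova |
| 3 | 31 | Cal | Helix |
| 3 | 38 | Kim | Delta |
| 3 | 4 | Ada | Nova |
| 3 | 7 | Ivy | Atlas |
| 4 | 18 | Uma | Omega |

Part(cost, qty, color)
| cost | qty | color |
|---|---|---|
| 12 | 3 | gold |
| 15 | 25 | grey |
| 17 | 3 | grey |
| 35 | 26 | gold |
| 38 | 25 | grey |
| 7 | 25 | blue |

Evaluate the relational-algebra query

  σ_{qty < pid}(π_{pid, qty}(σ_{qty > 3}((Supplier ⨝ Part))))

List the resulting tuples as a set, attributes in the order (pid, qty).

Joining Supplier and Part on qty yields {(25, 14, Uma, Gamma, 15, grey), (25, 14, Uma, Gamma, 38, grey), (25, 14, Uma, Gamma, 7, blue), (25, 23, Cal, Atlas, 15, grey), (25, 23, Cal, Atlas, 38, grey), (25, 23, Cal, Atlas, 7, blue), (25, 35, Cal, Delta, 15, grey), (25, 35, Cal, Delta, 38, grey), (25, 35, Cal, Delta, 7, blue), (3, 14, Jo, Orion, 12, gold), (3, 14, Jo, Orion, 17, grey), (3, 30, Quin, Nova, 12, gold), (3, 30, Quin, Nova, 17, grey), (3, 31, Cal, Helix, 12, gold), (3, 31, Cal, Helix, 17, grey), (3, 38, Kim, Delta, 12, gold), (3, 38, Kim, Delta, 17, grey), (3, 4, Ada, Nova, 12, gold), (3, 4, Ada, Nova, 17, grey), (3, 7, Ivy, Atlas, 12, gold), (3, 7, Ivy, Atlas, 17, grey)}.
Filtering on qty > 3 leaves {(25, 14, Uma, Gamma, 15, grey), (25, 14, Uma, Gamma, 38, grey), (25, 14, Uma, Gamma, 7, blue), (25, 23, Cal, Atlas, 15, grey), (25, 23, Cal, Atlas, 38, grey), (25, 23, Cal, Atlas, 7, blue), (25, 35, Cal, Delta, 15, grey), (25, 35, Cal, Delta, 38, grey), (25, 35, Cal, Delta, 7, blue)}.
π[pid, qty]: project onto (pid, qty) (6 duplicate(s) eliminated) → {(14, 25), (23, 25), (35, 25)}
Filtering on qty < pid leaves {(35, 25)}.

{(35, 25)}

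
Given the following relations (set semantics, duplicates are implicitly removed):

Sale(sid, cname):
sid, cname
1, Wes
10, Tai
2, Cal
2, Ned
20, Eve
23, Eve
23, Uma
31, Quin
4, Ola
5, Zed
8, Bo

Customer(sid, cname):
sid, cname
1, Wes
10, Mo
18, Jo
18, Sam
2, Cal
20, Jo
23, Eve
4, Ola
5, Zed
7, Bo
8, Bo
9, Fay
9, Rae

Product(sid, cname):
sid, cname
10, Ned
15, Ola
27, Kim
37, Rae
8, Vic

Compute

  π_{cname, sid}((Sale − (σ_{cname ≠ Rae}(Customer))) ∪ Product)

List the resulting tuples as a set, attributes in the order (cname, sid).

{(Eve, 20), (Kim, 27), (Ned, 10), (Ned, 2), (Ola, 15), (Quin, 31), (Rae, 37), (Tai, 10), (Uma, 23), (Vic, 8)}

Selection cname ≠ Rae: {(1, Wes), (10, Mo), (18, Jo), (18, Sam), (2, Cal), (20, Jo), (23, Eve), (4, Ola), (5, Zed), (7, Bo), (8, Bo), (9, Fay)}
Difference: {(1, Wes), (10, Tai), (2, Cal), (2, Ned), (20, Eve), (23, Eve), (23, Uma), (31, Quin), (4, Ola), (5, Zed), (8, Bo)} with {(1, Wes), (10, Mo), (18, Jo), (18, Sam), (2, Cal), (20, Jo), (23, Eve), (4, Ola), (5, Zed), (7, Bo), (8, Bo), (9, Fay)} → {(10, Tai), (2, Ned), (20, Eve), (23, Uma), (31, Quin)}
Union: {(10, Tai), (2, Ned), (20, Eve), (23, Uma), (31, Quin)} with {(10, Ned), (15, Ola), (27, Kim), (37, Rae), (8, Vic)} → {(10, Ned), (10, Tai), (15, Ola), (2, Ned), (20, Eve), (23, Uma), (27, Kim), (31, Quin), (37, Rae), (8, Vic)}
Keep only column(s) cname, sid: {(Eve, 20), (Kim, 27), (Ned, 10), (Ned, 2), (Ola, 15), (Quin, 31), (Rae, 37), (Tai, 10), (Uma, 23), (Vic, 8)}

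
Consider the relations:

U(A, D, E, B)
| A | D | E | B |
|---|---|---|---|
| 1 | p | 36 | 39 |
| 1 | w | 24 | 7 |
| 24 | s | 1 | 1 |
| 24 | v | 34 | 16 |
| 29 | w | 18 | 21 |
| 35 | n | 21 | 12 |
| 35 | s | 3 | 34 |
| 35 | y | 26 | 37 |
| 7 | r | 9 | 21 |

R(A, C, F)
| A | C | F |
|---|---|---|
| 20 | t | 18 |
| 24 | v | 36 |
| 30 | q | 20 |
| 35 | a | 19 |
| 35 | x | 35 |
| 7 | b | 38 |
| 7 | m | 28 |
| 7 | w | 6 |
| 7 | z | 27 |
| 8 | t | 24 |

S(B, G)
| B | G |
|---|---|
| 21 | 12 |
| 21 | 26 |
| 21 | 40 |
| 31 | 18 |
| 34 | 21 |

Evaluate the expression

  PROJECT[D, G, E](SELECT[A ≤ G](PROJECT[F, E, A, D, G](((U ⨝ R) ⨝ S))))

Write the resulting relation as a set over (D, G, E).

{(r, 12, 9), (r, 26, 9), (r, 40, 9)}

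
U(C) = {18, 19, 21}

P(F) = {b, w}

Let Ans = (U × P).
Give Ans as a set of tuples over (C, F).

{(18, b), (18, w), (19, b), (19, w), (21, b), (21, w)}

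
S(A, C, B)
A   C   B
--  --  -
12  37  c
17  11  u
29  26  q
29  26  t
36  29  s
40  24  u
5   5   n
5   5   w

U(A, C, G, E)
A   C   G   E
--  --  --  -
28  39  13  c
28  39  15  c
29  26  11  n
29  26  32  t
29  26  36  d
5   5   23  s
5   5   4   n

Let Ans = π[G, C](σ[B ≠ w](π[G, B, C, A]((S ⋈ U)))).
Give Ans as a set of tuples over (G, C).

S ⋈ U (natural join on A, C): {(29, 26, q, 11, n), (29, 26, q, 32, t), (29, 26, q, 36, d), (29, 26, t, 11, n), (29, 26, t, 32, t), (29, 26, t, 36, d), (5, 5, n, 23, s), (5, 5, n, 4, n), (5, 5, w, 23, s), (5, 5, w, 4, n)}
π[G, B, C, A]: project onto (G, B, C, A) → {(11, q, 26, 29), (11, t, 26, 29), (23, n, 5, 5), (23, w, 5, 5), (32, q, 26, 29), (32, t, 26, 29), (36, q, 26, 29), (36, t, 26, 29), (4, n, 5, 5), (4, w, 5, 5)}
Filtering on B ≠ w leaves {(11, q, 26, 29), (11, t, 26, 29), (23, n, 5, 5), (32, q, 26, 29), (32, t, 26, 29), (36, q, 26, 29), (36, t, 26, 29), (4, n, 5, 5)}.
π[G, C]: project onto (G, C) (3 duplicate(s) eliminated) → {(11, 26), (23, 5), (32, 26), (36, 26), (4, 5)}

{(11, 26), (23, 5), (32, 26), (36, 26), (4, 5)}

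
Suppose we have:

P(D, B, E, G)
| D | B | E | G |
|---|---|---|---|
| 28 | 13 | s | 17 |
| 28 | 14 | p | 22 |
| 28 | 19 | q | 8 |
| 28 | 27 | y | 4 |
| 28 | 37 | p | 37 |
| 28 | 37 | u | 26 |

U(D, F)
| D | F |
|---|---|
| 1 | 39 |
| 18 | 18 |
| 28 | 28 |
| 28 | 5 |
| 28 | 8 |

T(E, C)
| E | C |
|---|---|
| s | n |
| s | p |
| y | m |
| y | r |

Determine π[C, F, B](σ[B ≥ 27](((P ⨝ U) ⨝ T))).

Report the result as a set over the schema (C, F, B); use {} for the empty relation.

Natural join on D: {(28, 13, s, 17, 28), (28, 13, s, 17, 5), (28, 13, s, 17, 8), (28, 14, p, 22, 28), (28, 14, p, 22, 5), (28, 14, p, 22, 8), (28, 19, q, 8, 28), (28, 19, q, 8, 5), (28, 19, q, 8, 8), (28, 27, y, 4, 28), (28, 27, y, 4, 5), (28, 27, y, 4, 8), (28, 37, p, 37, 28), (28, 37, p, 37, 5), (28, 37, p, 37, 8), (28, 37, u, 26, 28), (28, 37, u, 26, 5), (28, 37, u, 26, 8)}
Natural join on E: {(28, 13, s, 17, 28, n), (28, 13, s, 17, 28, p), (28, 13, s, 17, 5, n), (28, 13, s, 17, 5, p), (28, 13, s, 17, 8, n), (28, 13, s, 17, 8, p), (28, 27, y, 4, 28, m), (28, 27, y, 4, 28, r), (28, 27, y, 4, 5, m), (28, 27, y, 4, 5, r), (28, 27, y, 4, 8, m), (28, 27, y, 4, 8, r)}
Filtering on B ≥ 27 leaves {(28, 27, y, 4, 28, m), (28, 27, y, 4, 28, r), (28, 27, y, 4, 5, m), (28, 27, y, 4, 5, r), (28, 27, y, 4, 8, m), (28, 27, y, 4, 8, r)}.
π_{C, F, B} gives {(m, 28, 27), (m, 5, 27), (m, 8, 27), (r, 28, 27), (r, 5, 27), (r, 8, 27)}.

{(m, 28, 27), (m, 5, 27), (m, 8, 27), (r, 28, 27), (r, 5, 27), (r, 8, 27)}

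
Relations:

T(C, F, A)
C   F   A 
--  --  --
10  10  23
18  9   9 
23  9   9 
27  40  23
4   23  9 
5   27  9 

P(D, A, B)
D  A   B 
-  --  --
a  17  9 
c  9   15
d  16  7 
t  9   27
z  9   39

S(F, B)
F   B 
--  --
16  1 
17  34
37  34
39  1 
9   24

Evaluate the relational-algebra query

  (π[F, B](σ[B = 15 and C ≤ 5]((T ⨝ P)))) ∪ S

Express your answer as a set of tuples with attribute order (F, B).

{(16, 1), (17, 34), (23, 15), (27, 15), (37, 34), (39, 1), (9, 24)}

Natural join on A: {(18, 9, 9, c, 15), (18, 9, 9, t, 27), (18, 9, 9, z, 39), (23, 9, 9, c, 15), (23, 9, 9, t, 27), (23, 9, 9, z, 39), (4, 23, 9, c, 15), (4, 23, 9, t, 27), (4, 23, 9, z, 39), (5, 27, 9, c, 15), (5, 27, 9, t, 27), (5, 27, 9, z, 39)}
σ[B = 15 and C ≤ 5]: keep tuples satisfying B = 15 and C ≤ 5 → {(4, 23, 9, c, 15), (5, 27, 9, c, 15)}
Projecting to F, B: {(23, 15), (27, 15)}
Set union of the two operands is {(16, 1), (17, 34), (23, 15), (27, 15), (37, 34), (39, 1), (9, 24)}.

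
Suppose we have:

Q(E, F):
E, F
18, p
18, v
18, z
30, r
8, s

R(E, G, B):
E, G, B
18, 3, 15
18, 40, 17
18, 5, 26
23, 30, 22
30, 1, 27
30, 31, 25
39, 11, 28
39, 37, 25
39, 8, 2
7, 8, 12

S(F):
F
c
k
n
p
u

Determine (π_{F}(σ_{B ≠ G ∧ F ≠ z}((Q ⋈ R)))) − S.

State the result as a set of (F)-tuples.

{r, v}

Joining Q and R on E yields {(18, p, 3, 15), (18, p, 40, 17), (18, p, 5, 26), (18, v, 3, 15), (18, v, 40, 17), (18, v, 5, 26), (18, z, 3, 15), (18, z, 40, 17), (18, z, 5, 26), (30, r, 1, 27), (30, r, 31, 25)}.
Apply σ_{B ≠ G ∧ F ≠ z}; surviving tuples: {(18, p, 3, 15), (18, p, 40, 17), (18, p, 5, 26), (18, v, 3, 15), (18, v, 40, 17), (18, v, 5, 26), (30, r, 1, 27), (30, r, 31, 25)}
Keep only column(s) F (5 duplicate(s) eliminated): {p, r, v}
Difference: {p, r, v} with {c, k, n, p, u} → {r, v}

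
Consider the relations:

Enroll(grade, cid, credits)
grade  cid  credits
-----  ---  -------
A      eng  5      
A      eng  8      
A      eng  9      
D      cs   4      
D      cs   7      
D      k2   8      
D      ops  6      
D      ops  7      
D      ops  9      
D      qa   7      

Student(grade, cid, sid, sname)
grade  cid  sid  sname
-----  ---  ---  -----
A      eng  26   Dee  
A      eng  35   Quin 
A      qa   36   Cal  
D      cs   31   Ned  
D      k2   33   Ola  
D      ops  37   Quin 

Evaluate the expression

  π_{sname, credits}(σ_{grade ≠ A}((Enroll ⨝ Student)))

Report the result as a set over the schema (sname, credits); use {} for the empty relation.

{(Ned, 4), (Ned, 7), (Ola, 8), (Quin, 6), (Quin, 7), (Quin, 9)}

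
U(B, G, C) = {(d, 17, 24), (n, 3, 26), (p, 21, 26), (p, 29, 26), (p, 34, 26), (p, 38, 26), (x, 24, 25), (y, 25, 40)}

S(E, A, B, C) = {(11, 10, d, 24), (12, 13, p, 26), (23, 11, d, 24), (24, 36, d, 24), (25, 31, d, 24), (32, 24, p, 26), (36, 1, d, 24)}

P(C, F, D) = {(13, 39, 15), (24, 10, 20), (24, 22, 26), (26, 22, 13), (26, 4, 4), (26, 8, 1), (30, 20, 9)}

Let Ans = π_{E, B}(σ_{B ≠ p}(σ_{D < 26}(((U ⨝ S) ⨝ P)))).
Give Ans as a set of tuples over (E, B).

Natural join on B, C: {(d, 17, 24, 11, 10), (d, 17, 24, 23, 11), (d, 17, 24, 24, 36), (d, 17, 24, 25, 31), (d, 17, 24, 36, 1), (p, 21, 26, 12, 13), (p, 21, 26, 32, 24), (p, 29, 26, 12, 13), (p, 29, 26, 32, 24), (p, 34, 26, 12, 13), (p, 34, 26, 32, 24), (p, 38, 26, 12, 13), (p, 38, 26, 32, 24)}
Natural join on C: {(d, 17, 24, 11, 10, 10, 20), (d, 17, 24, 11, 10, 22, 26), (d, 17, 24, 23, 11, 10, 20), (d, 17, 24, 23, 11, 22, 26), (d, 17, 24, 24, 36, 10, 20), (d, 17, 24, 24, 36, 22, 26), (d, 17, 24, 25, 31, 10, 20), (d, 17, 24, 25, 31, 22, 26), (d, 17, 24, 36, 1, 10, 20), (d, 17, 24, 36, 1, 22, 26), (p, 21, 26, 12, 13, 22, 13), (p, 21, 26, 12, 13, 4, 4), (p, 21, 26, 12, 13, 8, 1), (p, 21, 26, 32, 24, 22, 13), (p, 21, 26, 32, 24, 4, 4), (p, 21, 26, 32, 24, 8, 1), (p, 29, 26, 12, 13, 22, 13), (p, 29, 26, 12, 13, 4, 4), (p, 29, 26, 12, 13, 8, 1), (p, 29, 26, 32, 24, 22, 13), (p, 29, 26, 32, 24, 4, 4), (p, 29, 26, 32, 24, 8, 1), (p, 34, 26, 12, 13, 22, 13), (p, 34, 26, 12, 13, 4, 4), (p, 34, 26, 12, 13, 8, 1), (p, 34, 26, 32, 24, 22, 13), (p, 34, 26, 32, 24, 4, 4), (p, 34, 26, 32, 24, 8, 1), (p, 38, 26, 12, 13, 22, 13), (p, 38, 26, 12, 13, 4, 4), (p, 38, 26, 12, 13, 8, 1), (p, 38, 26, 32, 24, 22, 13), (p, 38, 26, 32, 24, 4, 4), (p, 38, 26, 32, 24, 8, 1)}
σ[D < 26]: keep tuples satisfying D < 26 → {(d, 17, 24, 11, 10, 10, 20), (d, 17, 24, 23, 11, 10, 20), (d, 17, 24, 24, 36, 10, 20), (d, 17, 24, 25, 31, 10, 20), (d, 17, 24, 36, 1, 10, 20), (p, 21, 26, 12, 13, 22, 13), (p, 21, 26, 12, 13, 4, 4), (p, 21, 26, 12, 13, 8, 1), (p, 21, 26, 32, 24, 22, 13), (p, 21, 26, 32, 24, 4, 4), (p, 21, 26, 32, 24, 8, 1), (p, 29, 26, 12, 13, 22, 13), (p, 29, 26, 12, 13, 4, 4), (p, 29, 26, 12, 13, 8, 1), (p, 29, 26, 32, 24, 22, 13), (p, 29, 26, 32, 24, 4, 4), (p, 29, 26, 32, 24, 8, 1), (p, 34, 26, 12, 13, 22, 13), (p, 34, 26, 12, 13, 4, 4), (p, 34, 26, 12, 13, 8, 1), (p, 34, 26, 32, 24, 22, 13), (p, 34, 26, 32, 24, 4, 4), (p, 34, 26, 32, 24, 8, 1), (p, 38, 26, 12, 13, 22, 13), (p, 38, 26, 12, 13, 4, 4), (p, 38, 26, 12, 13, 8, 1), (p, 38, 26, 32, 24, 22, 13), (p, 38, 26, 32, 24, 4, 4), (p, 38, 26, 32, 24, 8, 1)}
σ[B ≠ p]: keep tuples satisfying B ≠ p → {(d, 17, 24, 11, 10, 10, 20), (d, 17, 24, 23, 11, 10, 20), (d, 17, 24, 24, 36, 10, 20), (d, 17, 24, 25, 31, 10, 20), (d, 17, 24, 36, 1, 10, 20)}
Projecting to E, B: {(11, d), (23, d), (24, d), (25, d), (36, d)}

{(11, d), (23, d), (24, d), (25, d), (36, d)}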